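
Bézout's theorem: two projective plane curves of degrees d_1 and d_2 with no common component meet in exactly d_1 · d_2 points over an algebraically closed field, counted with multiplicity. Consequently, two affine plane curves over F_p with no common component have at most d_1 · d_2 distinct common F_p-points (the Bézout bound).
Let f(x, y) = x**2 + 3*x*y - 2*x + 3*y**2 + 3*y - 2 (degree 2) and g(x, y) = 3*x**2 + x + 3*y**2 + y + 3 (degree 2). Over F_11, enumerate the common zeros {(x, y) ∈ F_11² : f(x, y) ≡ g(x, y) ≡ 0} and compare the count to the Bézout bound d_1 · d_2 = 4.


Common zeros: {(7, 3)}; count = 1; Bézout bound = 4.

deg(f) = 2, deg(g) = 2, so Bézout bound = 4.
Scan x ∈ F_11. For each x, list the y ∈ F_11 with f(x, y) ≡ 0 and those with g(x, y) ≡ 0 (mod 11); the common zeros in that column are the intersection.
  x = 0: f ≡ 0 at y ∈ {5}; g ≡ 0 at y ∈ {3, 4}; common: ∅.
  x = 1: f ≡ 0 at y ∈ ∅; g ≡ 0 at y ∈ {1, 6}; common: ∅.
  x = 2: f ≡ 0 at y ∈ ∅; g ≡ 0 at y ∈ ∅; common: ∅.
  x = 3: f ≡ 0 at y ∈ {9}; g ≡ 0 at y ∈ {0, 7}; common: ∅.
  x = 4: f ≡ 0 at y ∈ ∅; g ≡ 0 at y ∈ {0, 7}; common: ∅.
  x = 5: f ≡ 0 at y ∈ {7, 9}; g ≡ 0 at y ∈ ∅; common: ∅.
  x = 6: f ≡ 0 at y ∈ {0, 4}; g ≡ 0 at y ∈ {1, 6}; common: ∅.
  x = 7: f ≡ 0 at y ∈ {0, 3}; g ≡ 0 at y ∈ {3, 4}; common: {3}.
  x = 8: f ≡ 0 at y ∈ {3, 10}; g ≡ 0 at y ∈ ∅; common: ∅.
  x = 9: f ≡ 0 at y ∈ {5, 7}; g ≡ 0 at y ∈ ∅; common: ∅.
  x = 10: f ≡ 0 at y ∈ ∅; g ≡ 0 at y ∈ ∅; common: ∅.
Collecting: common zeros = {(7, 3)}, so the count is 1.
Comparison with the Bézout bound: 1 ≤ 4 = deg(f)·deg(g), as expected for curves with no common component (the affine F_11-count falls short of the bound because intersections may lie at infinity, over extension fields, or carry multiplicity).


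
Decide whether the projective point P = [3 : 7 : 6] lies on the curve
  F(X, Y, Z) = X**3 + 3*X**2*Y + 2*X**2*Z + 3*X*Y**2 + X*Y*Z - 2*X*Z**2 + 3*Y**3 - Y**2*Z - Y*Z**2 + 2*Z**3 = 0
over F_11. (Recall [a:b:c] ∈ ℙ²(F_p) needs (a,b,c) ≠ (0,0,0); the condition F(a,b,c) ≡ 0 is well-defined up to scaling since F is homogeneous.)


F(3,7,6) ≡ 6 (mod 11); P is NOT on the curve.

Evaluate F(3, 7, 6) term-by-term (mod 11).
  X**3 ↦ 1·27·1·1 = 27
  3*X**2*Y ↦ 3·9·7·1 = 189
  2*X**2*Z ↦ 2·9·1·6 = 108
  3*X*Y**2 ↦ 3·3·49·1 = 441
  X*Y*Z ↦ 1·3·7·6 = 126
  -2*X*Z**2 ↦ -2·3·1·36 = -216
  3*Y**3 ↦ 3·1·343·1 = 1029
  -Y**2*Z ↦ -1·1·49·6 = -294
  -Y*Z**2 ↦ -1·1·7·36 = -252
  2*Z**3 ↦ 2·1·1·216 = 432
Sum: F(3, 7, 6) = (27) + (189) + (108) + (441) + (126) + (-216) + (1029) + (-294) + (-252) + (432) = 1590.
Reducing mod 11: 1590 ≡ 6 (mod 11).
Since F(a, b, c) ≡ 6 ≠ 0 (mod 11), P does NOT lie on the curve.


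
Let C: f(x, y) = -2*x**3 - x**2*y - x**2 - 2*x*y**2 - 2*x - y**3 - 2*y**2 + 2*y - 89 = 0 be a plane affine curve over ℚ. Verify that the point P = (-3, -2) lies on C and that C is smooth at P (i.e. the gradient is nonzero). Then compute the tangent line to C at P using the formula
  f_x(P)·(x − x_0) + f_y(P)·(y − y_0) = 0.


Tangent line at P: -70*x - 35*y - 280 = 0.

Step 1: f(-3, -2) = 0, so P lies on C.
Step 2: partial derivatives
  f_x(x, y) = -6*x**2 - 2*x*y - 2*x - 2*y**2 - 2, f_y(x, y) = -x**2 - 4*x*y - 3*y**2 - 4*y + 2.
  f_x(P) = -70, f_y(P) = -35 (gradient nonzero, so P is smooth).
Step 3: tangent line at P: -70·(x − -3) + -35·(y − -2) = 0.
Expanding: -70*x - 35*y - 280 = 0.


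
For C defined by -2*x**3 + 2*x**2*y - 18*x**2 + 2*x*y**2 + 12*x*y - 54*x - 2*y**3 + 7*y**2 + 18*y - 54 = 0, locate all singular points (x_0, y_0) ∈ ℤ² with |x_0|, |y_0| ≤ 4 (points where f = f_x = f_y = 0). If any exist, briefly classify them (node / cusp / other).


Singular points: {(-3, 0)}; classification: cusp.

Compute partial derivatives:
  f_x = -6*x**2 + 4*x*y - 36*x + 2*y**2 + 12*y - 54.
  f_y = 2*x**2 + 4*x*y + 12*x - 6*y**2 + 14*y + 18.
Scan x_0 ∈ {−4, ..., 4}. For each x_0, f_y(x_0, y) is a polynomial in y; find its integer roots y ∈ {−4, ..., 4}, then test f_x and f at those candidates.
  x = -4: f_y(-4, y) = -6*y**2 - 2*y + 2; no integer root y with |y| ≤ 4.
  x = -3: f_y(-3, y) = -6*y**2 + 2*y; vanishes at y ∈ {0}. (-3, 0): f_x = 0, f = 0 — SINGULAR.
  x = -2: f_y(-2, y) = -6*y**2 + 6*y + 2; no integer root y with |y| ≤ 4.
  x = -1: f_y(-1, y) = -6*y**2 + 10*y + 8; no integer root y with |y| ≤ 4.
  x = 0: f_y(0, y) = -6*y**2 + 14*y + 18; no integer root y with |y| ≤ 4.
  x = 1: f_y(1, y) = -6*y**2 + 18*y + 32; no integer root y with |y| ≤ 4.
  x = 2: f_y(2, y) = -6*y**2 + 22*y + 50; no integer root y with |y| ≤ 4.
  x = 3: f_y(3, y) = -6*y**2 + 26*y + 72; no integer root y with |y| ≤ 4.
  x = 4: f_y(4, y) = -6*y**2 + 30*y + 98; no integer root y with |y| ≤ 4.
Only singular point on the grid: (-3, 0).
Classify: substitute x = -3 + u, y = 0 + v and expand: f = -2*u**3 + 2*u**2*v + 2*u*v**2 - 2*v**3 + v**2.
No constant or linear terms (consistent with a singular point). Quadratic part: v**2. Cubic part: -2*u**3 + 2*u**2*v + 2*u*v**2 - 2*v**3.
The quadratic part v**2 is a perfect square, so there is a single (double) tangent line v = 0, i.e. y = 0. Restricting the cubic part to that line (v = 0) leaves -2*u**3 ≠ 0, so f is not divisible by v and the branch is v² ≈ 2*u**3 to lowest order — this is a cusp.
Classification: cusp.


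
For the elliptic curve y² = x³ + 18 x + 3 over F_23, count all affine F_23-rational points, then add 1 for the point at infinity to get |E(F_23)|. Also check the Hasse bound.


Affine points = {(0, 7), (0, 16), (2, 1), (2, 22), (4, 1), (4, 22), (7, 9), (7, 14), (14, 3), (14, 20), (17, 1), (17, 22), (18, 8), (18, 15)}; affine count = 14; |E(F_23)| = 15.

Discriminant check: Δ ∝ 4a³ + 27b² = 4·18³ + 27·3² = 4·5832 + 27·9 ≡ 19 (mod 23). Nonzero ⇒ E is nonsingular.
For each x ∈ F_23, compute rhs = x³ + 18·x + 3 mod 23, then count y ∈ F_23 with y² ≡ rhs.
  x = 0: rhs = 3, matching y values: 7, 16 (2 points).
  x = 1: rhs = 22, matching y values: none (0 points).
  x = 2: rhs = 1, matching y values: 1, 22 (2 points).
  x = 3: rhs = 15, matching y values: none (0 points).
  x = 4: rhs = 1, matching y values: 1, 22 (2 points).
  x = 5: rhs = 11, matching y values: none (0 points).
  x = 6: rhs = 5, matching y values: none (0 points).
  x = 7: rhs = 12, matching y values: 9, 14 (2 points).
  x = 8: rhs = 15, matching y values: none (0 points).
  x = 9: rhs = 20, matching y values: none (0 points).
  x = 10: rhs = 10, matching y values: none (0 points).
  x = 11: rhs = 14, matching y values: none (0 points).
  x = 12: rhs = 15, matching y values: none (0 points).
  x = 13: rhs = 19, matching y values: none (0 points).
  x = 14: rhs = 9, matching y values: 3, 20 (2 points).
  x = 15: rhs = 14, matching y values: none (0 points).
  x = 16: rhs = 17, matching y values: none (0 points).
  x = 17: rhs = 1, matching y values: 1, 22 (2 points).
  x = 18: rhs = 18, matching y values: 8, 15 (2 points).
  x = 19: rhs = 5, matching y values: none (0 points).
  x = 20: rhs = 14, matching y values: none (0 points).
  x = 21: rhs = 5, matching y values: none (0 points).
  x = 22: rhs = 7, matching y values: none (0 points).
Total affine count: 14.
Full point count |E(F_23)| = 14 + 1 = 15.
Hasse bound: |15 − (23+1)| = |-9| = 9 ≤ 2√23 ≈ 9.5917 ✓.


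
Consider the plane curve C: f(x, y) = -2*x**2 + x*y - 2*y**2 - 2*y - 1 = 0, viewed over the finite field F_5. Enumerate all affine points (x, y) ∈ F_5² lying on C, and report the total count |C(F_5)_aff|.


Affine F_5-points: {(0, 1), (0, 3), (3, 1), (3, 2), (4, 3)}; count = 5.

For each of the 25 pairs (x, y) ∈ F_5², evaluate f(x, y) mod 5. Record the zeros.
  x = 0: [0↦4, 1↦0, 2↦2, 3↦0, 4↦4]  zeros at y ∈ {1, 3}
  x = 1: [0↦2, 1↦4, 2↦2, 3↦1, 4↦1]  zeros at y ∈ ∅
  x = 2: [0↦1, 1↦4, 2↦3, 3↦3, 4↦4]  zeros at y ∈ ∅
  x = 3: [0↦1, 1↦0, 2↦0, 3↦1, 4↦3]  zeros at y ∈ {1, 2}
  x = 4: [0↦2, 1↦2, 2↦3, 3↦0, 4↦3]  zeros at y ∈ {3}
Collecting zeros: affine points = {(0, 1), (0, 3), (3, 1), (3, 2), (4, 3)}.
Total count |C(F_5)_aff| = 5.


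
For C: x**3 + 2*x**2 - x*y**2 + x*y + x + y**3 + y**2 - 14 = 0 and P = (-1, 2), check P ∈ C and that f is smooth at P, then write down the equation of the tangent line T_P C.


Tangent line at P: -2*x + 19*y - 40 = 0.

Step 1: f(-1, 2) = 0, so P lies on C.
Step 2: partial derivatives
  f_x(x, y) = 3*x**2 + 4*x - y**2 + y + 1, f_y(x, y) = -2*x*y + x + 3*y**2 + 2*y.
  f_x(P) = -2, f_y(P) = 19 (gradient nonzero, so P is smooth).
Step 3: tangent line at P: -2·(x − -1) + 19·(y − 2) = 0.
Expanding: -2*x + 19*y - 40 = 0.


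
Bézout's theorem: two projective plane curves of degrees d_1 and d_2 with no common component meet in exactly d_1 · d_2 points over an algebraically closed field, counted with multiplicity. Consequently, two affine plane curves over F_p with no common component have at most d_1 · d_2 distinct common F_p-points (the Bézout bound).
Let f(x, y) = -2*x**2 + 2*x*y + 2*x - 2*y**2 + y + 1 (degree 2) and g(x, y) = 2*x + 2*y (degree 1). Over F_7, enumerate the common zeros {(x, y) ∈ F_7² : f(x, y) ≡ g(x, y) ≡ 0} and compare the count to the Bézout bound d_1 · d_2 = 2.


Common zeros: {(2, 5), (4, 3)}; count = 2; Bézout bound = 2.

deg(f) = 2, deg(g) = 1, so Bézout bound = 2.
Scan x ∈ F_7. For each x, list the y ∈ F_7 with f(x, y) ≡ 0 and those with g(x, y) ≡ 0 (mod 7); the common zeros in that column are the intersection.
  x = 0: f ≡ 0 at y ∈ {1, 3}; g ≡ 0 at y ∈ {0}; common: ∅.
  x = 1: f ≡ 0 at y ∈ ∅; g ≡ 0 at y ∈ {6}; common: ∅.
  x = 2: f ≡ 0 at y ∈ {1, 5}; g ≡ 0 at y ∈ {5}; common: {5}.
  x = 3: f ≡ 0 at y ∈ ∅; g ≡ 0 at y ∈ {4}; common: ∅.
  x = 4: f ≡ 0 at y ∈ {3, 5}; g ≡ 0 at y ∈ {3}; common: {3}.
  x = 5: f ≡ 0 at y ∈ ∅; g ≡ 0 at y ∈ {2}; common: ∅.
  x = 6: f ≡ 0 at y ∈ ∅; g ≡ 0 at y ∈ {1}; common: ∅.
Collecting: common zeros = {(2, 5), (4, 3)}, so the count is 2.
Comparison with the Bézout bound: 2 ≤ 2 = deg(f)·deg(g), as expected for curves with no common component (the bound is attained).


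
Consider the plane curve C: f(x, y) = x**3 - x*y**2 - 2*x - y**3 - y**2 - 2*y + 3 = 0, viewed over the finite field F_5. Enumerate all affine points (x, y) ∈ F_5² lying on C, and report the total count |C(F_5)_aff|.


Affine F_5-points: {(0, 4), (3, 3)}; count = 2.

For each of the 25 pairs (x, y) ∈ F_5², evaluate f(x, y) mod 5. Record the zeros.
  x = 0: [0↦3, 1↦4, 2↦2, 3↦1, 4↦0]  zeros at y ∈ {4}
  x = 1: [0↦2, 1↦2, 2↦2, 3↦1, 4↦3]  zeros at y ∈ ∅
  x = 2: [0↦2, 1↦1, 2↦3, 3↦2, 4↦2]  zeros at y ∈ ∅
  x = 3: [0↦4, 1↦2, 2↦1, 3↦0, 4↦3]  zeros at y ∈ {3}
  x = 4: [0↦4, 1↦1, 2↦2, 3↦1, 4↦2]  zeros at y ∈ ∅
Collecting zeros: affine points = {(0, 4), (3, 3)}.
Total count |C(F_5)_aff| = 2.


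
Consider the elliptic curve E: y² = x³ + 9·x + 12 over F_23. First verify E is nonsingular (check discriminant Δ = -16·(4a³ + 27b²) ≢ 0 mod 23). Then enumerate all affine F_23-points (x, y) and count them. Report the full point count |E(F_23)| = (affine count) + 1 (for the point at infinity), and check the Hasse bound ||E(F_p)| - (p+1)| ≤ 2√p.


Affine points = {(0, 9), (0, 14), (6, 11), (6, 12), (7, 2), (7, 21), (11, 4), (11, 19), (12, 10), (12, 13), (13, 7), (13, 16), (15, 7), (15, 16), (17, 8), (17, 15), (18, 7), (18, 16), (19, 2), (19, 21), (20, 2), (20, 21), (21, 3), (21, 20), (22, 5), (22, 18)}; affine count = 26; |E(F_23)| = 27.

Discriminant check: Δ ∝ 4a³ + 27b² = 4·9³ + 27·12² = 4·729 + 27·144 ≡ 19 (mod 23). Nonzero ⇒ E is nonsingular.
For each x ∈ F_23, compute rhs = x³ + 9·x + 12 mod 23, then count y ∈ F_23 with y² ≡ rhs.
  x = 0: rhs = 12, matching y values: 9, 14 (2 points).
  x = 1: rhs = 22, matching y values: none (0 points).
  x = 2: rhs = 15, matching y values: none (0 points).
  x = 3: rhs = 20, matching y values: none (0 points).
  x = 4: rhs = 20, matching y values: none (0 points).
  x = 5: rhs = 21, matching y values: none (0 points).
  x = 6: rhs = 6, matching y values: 11, 12 (2 points).
  x = 7: rhs = 4, matching y values: 2, 21 (2 points).
  x = 8: rhs = 21, matching y values: none (0 points).
  x = 9: rhs = 17, matching y values: none (0 points).
  x = 10: rhs = 21, matching y values: none (0 points).
  x = 11: rhs = 16, matching y values: 4, 19 (2 points).
  x = 12: rhs = 8, matching y values: 10, 13 (2 points).
  x = 13: rhs = 3, matching y values: 7, 16 (2 points).
  x = 14: rhs = 7, matching y values: none (0 points).
  x = 15: rhs = 3, matching y values: 7, 16 (2 points).
  x = 16: rhs = 20, matching y values: none (0 points).
  x = 17: rhs = 18, matching y values: 8, 15 (2 points).
  x = 18: rhs = 3, matching y values: 7, 16 (2 points).
  x = 19: rhs = 4, matching y values: 2, 21 (2 points).
  x = 20: rhs = 4, matching y values: 2, 21 (2 points).
  x = 21: rhs = 9, matching y values: 3, 20 (2 points).
  x = 22: rhs = 2, matching y values: 5, 18 (2 points).
Total affine count: 26.
Full point count |E(F_23)| = 26 + 1 = 27.
Hasse bound: |27 − (23+1)| = |3| = 3 ≤ 2√23 ≈ 9.5917 ✓.


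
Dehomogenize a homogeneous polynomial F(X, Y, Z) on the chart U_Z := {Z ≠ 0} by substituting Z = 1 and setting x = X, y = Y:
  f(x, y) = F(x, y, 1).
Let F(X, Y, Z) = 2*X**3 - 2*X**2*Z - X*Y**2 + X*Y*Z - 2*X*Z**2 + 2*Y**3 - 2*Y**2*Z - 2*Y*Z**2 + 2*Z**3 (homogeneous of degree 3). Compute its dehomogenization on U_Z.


f(x, y) = 2*x**3 - 2*x**2 - x*y**2 + x*y - 2*x + 2*y**3 - 2*y**2 - 2*y + 2

On U_Z we set Z = 1. Each monomial c·X^i·Y^j·Z^k in F becomes c·x^i·y^j·1^k = c·x^i·y^j.
Substituting Z = 1: F(X, Y, 1) = 2*x**3 - 2*x**2 - x*y**2 + x*y - 2*x + 2*y**3 - 2*y**2 - 2*y + 2.
Note: deg(f) ≤ deg(F) = 3; strict inequality happens when F is divisible by Z (lost terms).


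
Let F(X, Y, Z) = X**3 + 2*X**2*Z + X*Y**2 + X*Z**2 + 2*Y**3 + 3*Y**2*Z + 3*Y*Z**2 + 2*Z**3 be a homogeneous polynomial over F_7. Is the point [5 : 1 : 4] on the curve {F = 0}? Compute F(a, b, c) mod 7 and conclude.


F(5,1,4) ≡ 5 (mod 7); P is NOT on the curve.

Evaluate F(5, 1, 4) term-by-term (mod 7).
  X**3 ↦ 1·125·1·1 = 125
  2*X**2*Z ↦ 2·25·1·4 = 200
  X*Y**2 ↦ 1·5·1·1 = 5
  X*Z**2 ↦ 1·5·1·16 = 80
  2*Y**3 ↦ 2·1·1·1 = 2
  3*Y**2*Z ↦ 3·1·1·4 = 12
  3*Y*Z**2 ↦ 3·1·1·16 = 48
  2*Z**3 ↦ 2·1·1·64 = 128
Sum: F(5, 1, 4) = (125) + (200) + (5) + (80) + (2) + (12) + (48) + (128) = 600.
Reducing mod 7: 600 ≡ 5 (mod 7).
Since F(a, b, c) ≡ 5 ≠ 0 (mod 7), P does NOT lie on the curve.


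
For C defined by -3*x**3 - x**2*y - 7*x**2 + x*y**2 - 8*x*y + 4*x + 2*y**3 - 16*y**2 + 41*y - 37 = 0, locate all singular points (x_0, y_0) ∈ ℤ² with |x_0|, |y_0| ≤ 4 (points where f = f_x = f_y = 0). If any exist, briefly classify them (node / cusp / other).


Singular points: {(-1, 3)}; classification: node.

Compute partial derivatives:
  f_x = -9*x**2 - 2*x*y - 14*x + y**2 - 8*y + 4.
  f_y = -x**2 + 2*x*y - 8*x + 6*y**2 - 32*y + 41.
Scan x_0 ∈ {−4, ..., 4}. For each x_0, f_y(x_0, y) is a polynomial in y; find its integer roots y ∈ {−4, ..., 4}, then test f_x and f at those candidates.
  x = -4: f_y(-4, y) = 6*y**2 - 40*y + 57; no integer root y with |y| ≤ 4.
  x = -3: f_y(-3, y) = 6*y**2 - 38*y + 56; vanishes at y ∈ {4}. (-3, 4): f_x = -27 ≠ 0.
  x = -2: f_y(-2, y) = 6*y**2 - 36*y + 53; no integer root y with |y| ≤ 4.
  x = -1: f_y(-1, y) = 6*y**2 - 34*y + 48; vanishes at y ∈ {3}. (-1, 3): f_x = 0, f = 0 — SINGULAR.
  x = 0: f_y(0, y) = 6*y**2 - 32*y + 41; no integer root y with |y| ≤ 4.
  x = 1: f_y(1, y) = 6*y**2 - 30*y + 32; no integer root y with |y| ≤ 4.
  x = 2: f_y(2, y) = 6*y**2 - 28*y + 21; no integer root y with |y| ≤ 4.
  x = 3: f_y(3, y) = 6*y**2 - 26*y + 8; vanishes at y ∈ {4}. (3, 4): f_x = -159 ≠ 0.
  x = 4: f_y(4, y) = 6*y**2 - 24*y - 7; no integer root y with |y| ≤ 4.
Only singular point on the grid: (-1, 3).
Classify: substitute x = -1 + u, y = 3 + v and expand: f = -3*u**3 - u**2*v - u**2 + u*v**2 + 2*v**3 + v**2.
No constant or linear terms (consistent with a singular point). Quadratic part: -u**2 + v**2. Cubic part: -3*u**3 - u**2*v + u*v**2 + 2*v**3.
The quadratic part v**2 - u**2 = (v − u)(v + u) splits into two distinct linear factors, so there are two distinct tangent lines y − 3 = ±(x − -1) — this is a node (ordinary double point).
Classification: node.


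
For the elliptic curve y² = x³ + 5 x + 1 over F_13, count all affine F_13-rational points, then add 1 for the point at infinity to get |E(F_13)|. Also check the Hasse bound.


Affine points = {(0, 1), (0, 12), (3, 2), (3, 11), (6, 0), (11, 3), (11, 10)}; affine count = 7; |E(F_13)| = 8.

Discriminant check: Δ ∝ 4a³ + 27b² = 4·5³ + 27·1² = 4·125 + 27·1 ≡ 7 (mod 13). Nonzero ⇒ E is nonsingular.
For each x ∈ F_13, compute rhs = x³ + 5·x + 1 mod 13, then count y ∈ F_13 with y² ≡ rhs.
  x = 0: rhs = 1, matching y values: 1, 12 (2 points).
  x = 1: rhs = 7, matching y values: none (0 points).
  x = 2: rhs = 6, matching y values: none (0 points).
  x = 3: rhs = 4, matching y values: 2, 11 (2 points).
  x = 4: rhs = 7, matching y values: none (0 points).
  x = 5: rhs = 8, matching y values: none (0 points).
  x = 6: rhs = 0, matching y values: 0 (1 points).
  x = 7: rhs = 2, matching y values: none (0 points).
  x = 8: rhs = 7, matching y values: none (0 points).
  x = 9: rhs = 8, matching y values: none (0 points).
  x = 10: rhs = 11, matching y values: none (0 points).
  x = 11: rhs = 9, matching y values: 3, 10 (2 points).
  x = 12: rhs = 8, matching y values: none (0 points).
Total affine count: 7.
Full point count |E(F_13)| = 7 + 1 = 8.
Hasse bound: |8 − (13+1)| = |-6| = 6 ≤ 2√13 ≈ 7.2111 ✓.


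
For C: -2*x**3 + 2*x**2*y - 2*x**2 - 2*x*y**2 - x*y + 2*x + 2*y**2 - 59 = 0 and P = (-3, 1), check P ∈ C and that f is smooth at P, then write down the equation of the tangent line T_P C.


Tangent line at P: -55*x + 37*y - 202 = 0.

Step 1: f(-3, 1) = 0, so P lies on C.
Step 2: partial derivatives
  f_x(x, y) = -6*x**2 + 4*x*y - 4*x - 2*y**2 - y + 2, f_y(x, y) = 2*x**2 - 4*x*y - x + 4*y.
  f_x(P) = -55, f_y(P) = 37 (gradient nonzero, so P is smooth).
Step 3: tangent line at P: -55·(x − -3) + 37·(y − 1) = 0.
Expanding: -55*x + 37*y - 202 = 0.


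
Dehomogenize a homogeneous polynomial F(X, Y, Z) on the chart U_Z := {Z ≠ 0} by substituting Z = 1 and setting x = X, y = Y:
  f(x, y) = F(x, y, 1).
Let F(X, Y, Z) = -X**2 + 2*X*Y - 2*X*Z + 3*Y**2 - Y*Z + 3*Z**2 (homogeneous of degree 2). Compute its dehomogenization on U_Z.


f(x, y) = -x**2 + 2*x*y - 2*x + 3*y**2 - y + 3

On U_Z we set Z = 1. Each monomial c·X^i·Y^j·Z^k in F becomes c·x^i·y^j·1^k = c·x^i·y^j.
Substituting Z = 1: F(X, Y, 1) = -x**2 + 2*x*y - 2*x + 3*y**2 - y + 3.
Note: deg(f) ≤ deg(F) = 2; strict inequality happens when F is divisible by Z (lost terms).


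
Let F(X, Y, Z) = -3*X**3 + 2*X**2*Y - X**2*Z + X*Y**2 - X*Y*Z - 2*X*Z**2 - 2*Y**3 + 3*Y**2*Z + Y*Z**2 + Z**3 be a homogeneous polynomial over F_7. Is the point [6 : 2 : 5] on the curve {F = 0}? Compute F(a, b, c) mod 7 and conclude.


F(6,2,5) ≡ 4 (mod 7); P is NOT on the curve.

Evaluate F(6, 2, 5) term-by-term (mod 7).
  -3*X**3 ↦ -3·216·1·1 = -648
  2*X**2*Y ↦ 2·36·2·1 = 144
  -X**2*Z ↦ -1·36·1·5 = -180
  X*Y**2 ↦ 1·6·4·1 = 24
  -X*Y*Z ↦ -1·6·2·5 = -60
  -2*X*Z**2 ↦ -2·6·1·25 = -300
  -2*Y**3 ↦ -2·1·8·1 = -16
  3*Y**2*Z ↦ 3·1·4·5 = 60
  Y*Z**2 ↦ 1·1·2·25 = 50
  Z**3 ↦ 1·1·1·125 = 125
Sum: F(6, 2, 5) = (-648) + (144) + (-180) + (24) + (-60) + (-300) + (-16) + (60) + (50) + (125) = -801.
Reducing mod 7: -801 ≡ 4 (mod 7).
Since F(a, b, c) ≡ 4 ≠ 0 (mod 7), P does NOT lie on the curve.


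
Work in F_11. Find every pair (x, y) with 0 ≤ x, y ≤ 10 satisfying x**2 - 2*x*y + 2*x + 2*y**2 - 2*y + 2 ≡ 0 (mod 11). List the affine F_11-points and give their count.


Affine F_11-points: {(1, 3), (1, 10), (2, 7), (3, 1), (3, 3), (6, 8), (6, 10), (7, 4), (8, 1), (8, 8), (10, 4), (10, 7)}; count = 12.

For each of the 121 pairs (x, y) ∈ F_11², evaluate f(x, y) mod 11. Record the zeros.
  x = 0: [0↦2, 1↦2, 2↦6, 3↦3, 4↦4, 5↦9, 6↦7, 7↦9, 8↦4, 9↦3, 10↦6]  zeros at y ∈ ∅
  x = 1: [0↦5, 1↦3, 2↦5, 3↦0, 4↦10, 5↦2, 6↦9, 7↦9, 8↦2, 9↦10, 10↦0]  zeros at y ∈ {3, 10}
  x = 2: [0↦10, 1↦6, 2↦6, 3↦10, 4↦7, 5↦8, 6↦2, 7↦0, 8↦2, 9↦8, 10↦7]  zeros at y ∈ {7}
  x = 3: [0↦6, 1↦0, 2↦9, 3↦0, 4↦6, 5↦5, 6↦8, 7↦4, 8↦4, 9↦8, 10↦5]  zeros at y ∈ {1, 3}
  x = 4: [0↦4, 1↦7, 2↦3, 3↦3, 4↦7, 5↦4, 6↦5, 7↦10, 8↦8, 9↦10, 10↦5]  zeros at y ∈ ∅
  x = 5: [0↦4, 1↦5, 2↦10, 3↦8, 4↦10, 5↦5, 6↦4, 7↦7, 8↦3, 9↦3, 10↦7]  zeros at y ∈ ∅
  x = 6: [0↦6, 1↦5, 2↦8, 3↦4, 4↦4, 5↦8, 6↦5, 7↦6, 8↦0, 9↦9, 10↦0]  zeros at y ∈ {8, 10}
  x = 7: [0↦10, 1↦7, 2↦8, 3↦2, 4↦0, 5↦2, 6↦8, 7↦7, 8↦10, 9↦6, 10↦6]  zeros at y ∈ {4}
  x = 8: [0↦5, 1↦0, 2↦10, 3↦2, 4↦9, 5↦9, 6↦2, 7↦10, 8↦0, 9↦5, 10↦3]  zeros at y ∈ {1, 8}
  x = 9: [0↦2, 1↦6, 2↦3, 3↦4, 4↦9, 5↦7, 6↦9, 7↦4, 8↦3, 9↦6, 10↦2]  zeros at y ∈ ∅
  x = 10: [0↦1, 1↦3, 2↦9, 3↦8, 4↦0, 5↦7, 6↦7, 7↦0, 8↦8, 9↦9, 10↦3]  zeros at y ∈ {4, 7}
Collecting zeros: affine points = {(1, 3), (1, 10), (2, 7), (3, 1), (3, 3), (6, 8), (6, 10), (7, 4), (8, 1), (8, 8), (10, 4), (10, 7)}.
Total count |C(F_11)_aff| = 12.


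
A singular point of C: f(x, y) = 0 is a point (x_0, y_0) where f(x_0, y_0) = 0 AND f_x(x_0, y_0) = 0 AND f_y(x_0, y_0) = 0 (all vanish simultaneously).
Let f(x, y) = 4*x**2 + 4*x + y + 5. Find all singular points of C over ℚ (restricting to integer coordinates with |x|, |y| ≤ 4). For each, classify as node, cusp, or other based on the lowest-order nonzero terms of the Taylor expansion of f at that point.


No singular points in the scanned grid; C is smooth there.

Compute partial derivatives:
  f_x = 8*x + 4.
  f_y = 1.
f_y = 1 is a nonzero constant, so f_y never vanishes: no point (x, y) can satisfy f = f_x = f_y = 0. In particular no (x, y) ∈ {−4, ..., 4}² is singular; the curve is smooth.


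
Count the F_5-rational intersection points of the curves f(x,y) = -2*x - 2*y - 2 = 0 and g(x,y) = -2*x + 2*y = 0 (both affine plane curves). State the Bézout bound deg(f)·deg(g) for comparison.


Common zeros: {(2, 2)}; count = 1; Bézout bound = 1.

deg(f) = 1, deg(g) = 1, so Bézout bound = 1.
Scan x ∈ F_5. For each x, list the y ∈ F_5 with f(x, y) ≡ 0 and those with g(x, y) ≡ 0 (mod 5); the common zeros in that column are the intersection.
  x = 0: f ≡ 0 at y ∈ {4}; g ≡ 0 at y ∈ {0}; common: ∅.
  x = 1: f ≡ 0 at y ∈ {3}; g ≡ 0 at y ∈ {1}; common: ∅.
  x = 2: f ≡ 0 at y ∈ {2}; g ≡ 0 at y ∈ {2}; common: {2}.
  x = 3: f ≡ 0 at y ∈ {1}; g ≡ 0 at y ∈ {3}; common: ∅.
  x = 4: f ≡ 0 at y ∈ {0}; g ≡ 0 at y ∈ {4}; common: ∅.
Collecting: common zeros = {(2, 2)}, so the count is 1.
Comparison with the Bézout bound: 1 ≤ 1 = deg(f)·deg(g), as expected for curves with no common component (the bound is attained).


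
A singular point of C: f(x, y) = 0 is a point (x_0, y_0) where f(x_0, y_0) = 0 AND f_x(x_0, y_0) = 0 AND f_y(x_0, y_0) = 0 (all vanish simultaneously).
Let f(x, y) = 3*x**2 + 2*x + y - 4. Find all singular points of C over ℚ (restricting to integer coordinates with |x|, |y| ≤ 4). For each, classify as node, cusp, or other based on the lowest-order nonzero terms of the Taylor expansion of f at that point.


No singular points in the scanned grid; C is smooth there.

Compute partial derivatives:
  f_x = 6*x + 2.
  f_y = 1.
f_y = 1 is a nonzero constant, so f_y never vanishes: no point (x, y) can satisfy f = f_x = f_y = 0. In particular no (x, y) ∈ {−4, ..., 4}² is singular; the curve is smooth.


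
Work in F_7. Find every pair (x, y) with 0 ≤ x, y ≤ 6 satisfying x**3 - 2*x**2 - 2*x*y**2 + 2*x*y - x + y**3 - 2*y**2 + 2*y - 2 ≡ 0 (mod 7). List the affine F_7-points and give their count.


Affine F_7-points: {(0, 6), (3, 4), (4, 2), (4, 3), (4, 5)}; count = 5.

For each of the 49 pairs (x, y) ∈ F_7², evaluate f(x, y) mod 7. Record the zeros.
  x = 0: [0↦5, 1↦6, 2↦2, 3↦6, 4↦3, 5↦6, 6↦0]  zeros at y ∈ {6}
  x = 1: [0↦3, 1↦4, 2↦3, 3↦6, 4↦5, 5↦6, 6↦1]  zeros at y ∈ ∅
  x = 2: [0↦3, 1↦4, 2↦6, 3↦1, 4↦2, 5↦1, 6↦4]  zeros at y ∈ ∅
  x = 3: [0↦4, 1↦5, 2↦3, 3↦4, 4↦0, 5↦4, 6↦1]  zeros at y ∈ {4}
  x = 4: [0↦5, 1↦6, 2↦0, 3↦0, 4↦5, 5↦0, 6↦5]  zeros at y ∈ {2, 3, 5}
  x = 5: [0↦5, 1↦6, 2↦3, 3↦2, 4↦2, 5↦2, 6↦1]  zeros at y ∈ ∅
  x = 6: [0↦3, 1↦4, 2↦4, 3↦2, 4↦4, 5↦2, 6↦2]  zeros at y ∈ ∅
Collecting zeros: affine points = {(0, 6), (3, 4), (4, 2), (4, 3), (4, 5)}.
Total count |C(F_7)_aff| = 5.


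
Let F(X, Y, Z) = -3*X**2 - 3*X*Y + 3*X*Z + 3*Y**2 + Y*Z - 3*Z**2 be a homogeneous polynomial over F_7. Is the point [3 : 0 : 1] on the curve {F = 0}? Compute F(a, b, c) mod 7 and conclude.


F(3,0,1) ≡ 0 (mod 7); P is on the curve.

Evaluate F(3, 0, 1) term-by-term (mod 7).
  -3*X**2 ↦ -3·9·1·1 = -27
  -3*X*Y ↦ -3·3·0·1 = 0
  3*X*Z ↦ 3·3·1·1 = 9
  3*Y**2 ↦ 3·1·0·1 = 0
  Y*Z ↦ 1·1·0·1 = 0
  -3*Z**2 ↦ -3·1·1·1 = -3
Sum: F(3, 0, 1) = (-27) + (0) + (9) + (0) + (0) + (-3) = -21.
Reducing mod 7: -21 ≡ 0 (mod 7).
Since F(a, b, c) ≡ 0 (mod 7), P lies on the curve.


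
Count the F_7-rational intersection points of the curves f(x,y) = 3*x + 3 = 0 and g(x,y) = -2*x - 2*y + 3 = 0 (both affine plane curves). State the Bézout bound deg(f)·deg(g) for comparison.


Common zeros: {(6, 6)}; count = 1; Bézout bound = 1.

deg(f) = 1, deg(g) = 1, so Bézout bound = 1.
Scan x ∈ F_7. For each x, list the y ∈ F_7 with f(x, y) ≡ 0 and those with g(x, y) ≡ 0 (mod 7); the common zeros in that column are the intersection.
  x = 0: f ≡ 0 at y ∈ ∅; g ≡ 0 at y ∈ {5}; common: ∅.
  x = 1: f ≡ 0 at y ∈ ∅; g ≡ 0 at y ∈ {4}; common: ∅.
  x = 2: f ≡ 0 at y ∈ ∅; g ≡ 0 at y ∈ {3}; common: ∅.
  x = 3: f ≡ 0 at y ∈ ∅; g ≡ 0 at y ∈ {2}; common: ∅.
  x = 4: f ≡ 0 at y ∈ ∅; g ≡ 0 at y ∈ {1}; common: ∅.
  x = 5: f ≡ 0 at y ∈ ∅; g ≡ 0 at y ∈ {0}; common: ∅.
  x = 6: f ≡ 0 at y ∈ {0, 1, 2, 3, 4, 5, 6}; g ≡ 0 at y ∈ {6}; common: {6}.
Collecting: common zeros = {(6, 6)}, so the count is 1.
Comparison with the Bézout bound: 1 ≤ 1 = deg(f)·deg(g), as expected for curves with no common component (the bound is attained).


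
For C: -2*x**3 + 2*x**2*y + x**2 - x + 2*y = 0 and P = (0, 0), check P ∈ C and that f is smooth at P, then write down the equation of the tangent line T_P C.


Tangent line at P: -x + 2*y = 0.

Step 1: f(0, 0) = 0, so P lies on C.
Step 2: partial derivatives
  f_x(x, y) = -6*x**2 + 4*x*y + 2*x - 1, f_y(x, y) = 2*x**2 + 2.
  f_x(P) = -1, f_y(P) = 2 (gradient nonzero, so P is smooth).
Step 3: tangent line at P: -1·(x − 0) + 2·(y − 0) = 0.
Expanding: -x + 2*y = 0.


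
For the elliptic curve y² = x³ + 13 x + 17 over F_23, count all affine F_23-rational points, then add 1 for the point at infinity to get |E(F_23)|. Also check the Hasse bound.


Affine points = {(1, 10), (1, 13), (4, 8), (4, 15), (5, 0), (6, 9), (6, 14), (8, 9), (8, 14), (9, 9), (9, 14), (19, 4), (19, 19), (21, 11), (21, 12), (22, 7), (22, 16)}; affine count = 17; |E(F_23)| = 18.

Discriminant check: Δ ∝ 4a³ + 27b² = 4·13³ + 27·17² = 4·2197 + 27·289 ≡ 8 (mod 23). Nonzero ⇒ E is nonsingular.
For each x ∈ F_23, compute rhs = x³ + 13·x + 17 mod 23, then count y ∈ F_23 with y² ≡ rhs.
  x = 0: rhs = 17, matching y values: none (0 points).
  x = 1: rhs = 8, matching y values: 10, 13 (2 points).
  x = 2: rhs = 5, matching y values: none (0 points).
  x = 3: rhs = 14, matching y values: none (0 points).
  x = 4: rhs = 18, matching y values: 8, 15 (2 points).
  x = 5: rhs = 0, matching y values: 0 (1 points).
  x = 6: rhs = 12, matching y values: 9, 14 (2 points).
  x = 7: rhs = 14, matching y values: none (0 points).
  x = 8: rhs = 12, matching y values: 9, 14 (2 points).
  x = 9: rhs = 12, matching y values: 9, 14 (2 points).
  x = 10: rhs = 20, matching y values: none (0 points).
  x = 11: rhs = 19, matching y values: none (0 points).
  x = 12: rhs = 15, matching y values: none (0 points).
  x = 13: rhs = 14, matching y values: none (0 points).
  x = 14: rhs = 22, matching y values: none (0 points).
  x = 15: rhs = 22, matching y values: none (0 points).
  x = 16: rhs = 20, matching y values: none (0 points).
  x = 17: rhs = 22, matching y values: none (0 points).
  x = 18: rhs = 11, matching y values: none (0 points).
  x = 19: rhs = 16, matching y values: 4, 19 (2 points).
  x = 20: rhs = 20, matching y values: none (0 points).
  x = 21: rhs = 6, matching y values: 11, 12 (2 points).
  x = 22: rhs = 3, matching y values: 7, 16 (2 points).
Total affine count: 17.
Full point count |E(F_23)| = 17 + 1 = 18.
Hasse bound: |18 − (23+1)| = |-6| = 6 ≤ 2√23 ≈ 9.5917 ✓.


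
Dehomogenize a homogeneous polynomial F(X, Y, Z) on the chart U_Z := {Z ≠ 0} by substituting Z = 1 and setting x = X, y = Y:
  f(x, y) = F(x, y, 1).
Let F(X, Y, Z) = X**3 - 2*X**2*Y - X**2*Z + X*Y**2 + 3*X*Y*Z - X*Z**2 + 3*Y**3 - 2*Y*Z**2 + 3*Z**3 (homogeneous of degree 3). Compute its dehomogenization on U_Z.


f(x, y) = x**3 - 2*x**2*y - x**2 + x*y**2 + 3*x*y - x + 3*y**3 - 2*y + 3

On U_Z we set Z = 1. Each monomial c·X^i·Y^j·Z^k in F becomes c·x^i·y^j·1^k = c·x^i·y^j.
Substituting Z = 1: F(X, Y, 1) = x**3 - 2*x**2*y - x**2 + x*y**2 + 3*x*y - x + 3*y**3 - 2*y + 3.
Note: deg(f) ≤ deg(F) = 3; strict inequality happens when F is divisible by Z (lost terms).


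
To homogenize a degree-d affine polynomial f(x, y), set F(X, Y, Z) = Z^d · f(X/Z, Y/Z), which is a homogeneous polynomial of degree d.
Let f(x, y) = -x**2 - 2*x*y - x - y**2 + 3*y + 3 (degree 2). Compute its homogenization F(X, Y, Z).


F(X, Y, Z) = -X**2 - 2*X*Y - X*Z - Y**2 + 3*Y*Z + 3*Z**2

deg(f) = 2.
Substitute x = X/Z, y = Y/Z into f, then multiply by Z^2.
  monomial -1·x^2·y^0 ↦ -1·X^2·Y^0·Z^0.
  monomial -2·x^1·y^1 ↦ -2·X^1·Y^1·Z^0.
  monomial -1·x^1·y^0 ↦ -1·X^1·Y^0·Z^1.
  monomial -1·x^0·y^2 ↦ -1·X^0·Y^2·Z^0.
  monomial 3·x^0·y^1 ↦ 3·X^0·Y^1·Z^1.
  monomial 3·x^0·y^0 ↦ 3·X^0·Y^0·Z^2.
Collecting: F(X, Y, Z) = -X**2 - 2*X*Y - X*Z - Y**2 + 3*Y*Z + 3*Z**2.


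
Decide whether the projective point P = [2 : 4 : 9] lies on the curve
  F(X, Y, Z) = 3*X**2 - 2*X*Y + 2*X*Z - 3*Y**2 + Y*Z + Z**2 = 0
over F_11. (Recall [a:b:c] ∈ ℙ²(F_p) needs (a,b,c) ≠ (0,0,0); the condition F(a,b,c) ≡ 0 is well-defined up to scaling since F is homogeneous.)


F(2,4,9) ≡ 2 (mod 11); P is NOT on the curve.

Evaluate F(2, 4, 9) term-by-term (mod 11).
  3*X**2 ↦ 3·4·1·1 = 12
  -2*X*Y ↦ -2·2·4·1 = -16
  2*X*Z ↦ 2·2·1·9 = 36
  -3*Y**2 ↦ -3·1·16·1 = -48
  Y*Z ↦ 1·1·4·9 = 36
  Z**2 ↦ 1·1·1·81 = 81
Sum: F(2, 4, 9) = (12) + (-16) + (36) + (-48) + (36) + (81) = 101.
Reducing mod 11: 101 ≡ 2 (mod 11).
Since F(a, b, c) ≡ 2 ≠ 0 (mod 11), P does NOT lie on the curve.


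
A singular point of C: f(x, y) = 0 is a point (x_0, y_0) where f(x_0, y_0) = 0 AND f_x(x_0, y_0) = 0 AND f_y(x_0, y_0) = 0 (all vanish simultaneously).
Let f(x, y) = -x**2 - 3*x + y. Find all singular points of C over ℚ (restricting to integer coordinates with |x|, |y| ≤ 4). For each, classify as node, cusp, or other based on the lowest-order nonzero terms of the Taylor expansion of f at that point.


No singular points in the scanned grid; C is smooth there.

Compute partial derivatives:
  f_x = -2*x - 3.
  f_y = 1.
f_y = 1 is a nonzero constant, so f_y never vanishes: no point (x, y) can satisfy f = f_x = f_y = 0. In particular no (x, y) ∈ {−4, ..., 4}² is singular; the curve is smooth.


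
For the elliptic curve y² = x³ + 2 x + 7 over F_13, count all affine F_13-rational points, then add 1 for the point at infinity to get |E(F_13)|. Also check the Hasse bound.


Affine points = {(1, 6), (1, 7), (3, 1), (3, 12), (4, 1), (4, 12), (5, 5), (5, 8), (6, 1), (6, 12), (7, 0), (9, 0), (10, 0), (12, 2), (12, 11)}; affine count = 15; |E(F_13)| = 16.

Discriminant check: Δ ∝ 4a³ + 27b² = 4·2³ + 27·7² = 4·8 + 27·49 ≡ 3 (mod 13). Nonzero ⇒ E is nonsingular.
For each x ∈ F_13, compute rhs = x³ + 2·x + 7 mod 13, then count y ∈ F_13 with y² ≡ rhs.
  x = 0: rhs = 7, matching y values: none (0 points).
  x = 1: rhs = 10, matching y values: 6, 7 (2 points).
  x = 2: rhs = 6, matching y values: none (0 points).
  x = 3: rhs = 1, matching y values: 1, 12 (2 points).
  x = 4: rhs = 1, matching y values: 1, 12 (2 points).
  x = 5: rhs = 12, matching y values: 5, 8 (2 points).
  x = 6: rhs = 1, matching y values: 1, 12 (2 points).
  x = 7: rhs = 0, matching y values: 0 (1 points).
  x = 8: rhs = 2, matching y values: none (0 points).
  x = 9: rhs = 0, matching y values: 0 (1 points).
  x = 10: rhs = 0, matching y values: 0 (1 points).
  x = 11: rhs = 8, matching y values: none (0 points).
  x = 12: rhs = 4, matching y values: 2, 11 (2 points).
Total affine count: 15.
Full point count |E(F_13)| = 15 + 1 = 16.
Hasse bound: |16 − (13+1)| = |2| = 2 ≤ 2√13 ≈ 7.2111 ✓.


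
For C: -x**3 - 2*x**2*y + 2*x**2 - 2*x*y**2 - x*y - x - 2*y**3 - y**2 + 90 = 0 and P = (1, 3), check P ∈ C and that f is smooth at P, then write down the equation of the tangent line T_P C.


Tangent line at P: -33*x - 75*y + 258 = 0.

Step 1: f(1, 3) = 0, so P lies on C.
Step 2: partial derivatives
  f_x(x, y) = -3*x**2 - 4*x*y + 4*x - 2*y**2 - y - 1, f_y(x, y) = -2*x**2 - 4*x*y - x - 6*y**2 - 2*y.
  f_x(P) = -33, f_y(P) = -75 (gradient nonzero, so P is smooth).
Step 3: tangent line at P: -33·(x − 1) + -75·(y − 3) = 0.
Expanding: -33*x - 75*y + 258 = 0.


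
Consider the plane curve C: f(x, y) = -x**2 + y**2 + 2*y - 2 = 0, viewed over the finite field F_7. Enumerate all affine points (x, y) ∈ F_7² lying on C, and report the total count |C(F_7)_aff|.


Affine F_7-points: {(1, 1), (1, 4), (2, 6), (5, 6), (6, 1), (6, 4)}; count = 6.

For each of the 49 pairs (x, y) ∈ F_7², evaluate f(x, y) mod 7. Record the zeros.
  x = 0: [0↦5, 1↦1, 2↦6, 3↦6, 4↦1, 5↦5, 6↦4]  zeros at y ∈ ∅
  x = 1: [0↦4, 1↦0, 2↦5, 3↦5, 4↦0, 5↦4, 6↦3]  zeros at y ∈ {1, 4}
  x = 2: [0↦1, 1↦4, 2↦2, 3↦2, 4↦4, 5↦1, 6↦0]  zeros at y ∈ {6}
  x = 3: [0↦3, 1↦6, 2↦4, 3↦4, 4↦6, 5↦3, 6↦2]  zeros at y ∈ ∅
  x = 4: [0↦3, 1↦6, 2↦4, 3↦4, 4↦6, 5↦3, 6↦2]  zeros at y ∈ ∅
  x = 5: [0↦1, 1↦4, 2↦2, 3↦2, 4↦4, 5↦1, 6↦0]  zeros at y ∈ {6}
  x = 6: [0↦4, 1↦0, 2↦5, 3↦5, 4↦0, 5↦4, 6↦3]  zeros at y ∈ {1, 4}
Collecting zeros: affine points = {(1, 1), (1, 4), (2, 6), (5, 6), (6, 1), (6, 4)}.
Total count |C(F_7)_aff| = 6.


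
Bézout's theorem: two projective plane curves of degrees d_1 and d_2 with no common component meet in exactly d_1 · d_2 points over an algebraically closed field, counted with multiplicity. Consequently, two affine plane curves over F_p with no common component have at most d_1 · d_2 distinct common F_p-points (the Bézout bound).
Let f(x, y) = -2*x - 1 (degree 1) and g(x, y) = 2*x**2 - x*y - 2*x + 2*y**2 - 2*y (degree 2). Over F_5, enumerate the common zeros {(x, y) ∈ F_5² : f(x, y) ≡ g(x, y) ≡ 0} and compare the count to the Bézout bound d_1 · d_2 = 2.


Common zeros: {(2, 3), (2, 4)}; count = 2; Bézout bound = 2.

deg(f) = 1, deg(g) = 2, so Bézout bound = 2.
Scan x ∈ F_5. For each x, list the y ∈ F_5 with f(x, y) ≡ 0 and those with g(x, y) ≡ 0 (mod 5); the common zeros in that column are the intersection.
  x = 0: f ≡ 0 at y ∈ ∅; g ≡ 0 at y ∈ {0, 1}; common: ∅.
  x = 1: f ≡ 0 at y ∈ ∅; g ≡ 0 at y ∈ {0, 4}; common: ∅.
  x = 2: f ≡ 0 at y ∈ {0, 1, 2, 3, 4}; g ≡ 0 at y ∈ {3, 4}; common: {3, 4}.
  x = 3: f ≡ 0 at y ∈ ∅; g ≡ 0 at y ∈ {2, 3}; common: ∅.
  x = 4: f ≡ 0 at y ∈ ∅; g ≡ 0 at y ∈ {1, 2}; common: ∅.
Collecting: common zeros = {(2, 3), (2, 4)}, so the count is 2.
Comparison with the Bézout bound: 2 ≤ 2 = deg(f)·deg(g), as expected for curves with no common component (the bound is attained).


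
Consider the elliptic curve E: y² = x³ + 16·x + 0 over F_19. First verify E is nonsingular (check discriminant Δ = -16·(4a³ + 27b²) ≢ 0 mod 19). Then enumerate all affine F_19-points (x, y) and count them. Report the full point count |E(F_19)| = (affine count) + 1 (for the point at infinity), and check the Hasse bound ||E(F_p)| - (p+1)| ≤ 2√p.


Affine points = {(0, 0), (1, 6), (1, 13), (10, 1), (10, 18), (11, 5), (11, 14), (12, 1), (12, 18), (13, 7), (13, 12), (14, 2), (14, 17), (15, 9), (15, 10), (16, 1), (16, 18), (17, 6), (17, 13)}; affine count = 19; |E(F_19)| = 20.

Discriminant check: Δ ∝ 4a³ + 27b² = 4·16³ + 27·0² = 4·4096 + 27·0 ≡ 6 (mod 19). Nonzero ⇒ E is nonsingular.
For each x ∈ F_19, compute rhs = x³ + 16·x + 0 mod 19, then count y ∈ F_19 with y² ≡ rhs.
  x = 0: rhs = 0, matching y values: 0 (1 points).
  x = 1: rhs = 17, matching y values: 6, 13 (2 points).
  x = 2: rhs = 2, matching y values: none (0 points).
  x = 3: rhs = 18, matching y values: none (0 points).
  x = 4: rhs = 14, matching y values: none (0 points).
  x = 5: rhs = 15, matching y values: none (0 points).
  x = 6: rhs = 8, matching y values: none (0 points).
  x = 7: rhs = 18, matching y values: none (0 points).
  x = 8: rhs = 13, matching y values: none (0 points).
  x = 9: rhs = 18, matching y values: none (0 points).
  x = 10: rhs = 1, matching y values: 1, 18 (2 points).
  x = 11: rhs = 6, matching y values: 5, 14 (2 points).
  x = 12: rhs = 1, matching y values: 1, 18 (2 points).
  x = 13: rhs = 11, matching y values: 7, 12 (2 points).
  x = 14: rhs = 4, matching y values: 2, 17 (2 points).
  x = 15: rhs = 5, matching y values: 9, 10 (2 points).
  x = 16: rhs = 1, matching y values: 1, 18 (2 points).
  x = 17: rhs = 17, matching y values: 6, 13 (2 points).
  x = 18: rhs = 2, matching y values: none (0 points).
Total affine count: 19.
Full point count |E(F_19)| = 19 + 1 = 20.
Hasse bound: |20 − (19+1)| = |0| = 0 ≤ 2√19 ≈ 8.7178 ✓.


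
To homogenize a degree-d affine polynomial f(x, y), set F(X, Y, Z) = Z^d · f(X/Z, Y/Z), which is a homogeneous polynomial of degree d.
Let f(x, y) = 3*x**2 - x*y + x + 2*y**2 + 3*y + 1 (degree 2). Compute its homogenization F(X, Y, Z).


F(X, Y, Z) = 3*X**2 - X*Y + X*Z + 2*Y**2 + 3*Y*Z + Z**2

deg(f) = 2.
Substitute x = X/Z, y = Y/Z into f, then multiply by Z^2.
  monomial 3·x^2·y^0 ↦ 3·X^2·Y^0·Z^0.
  monomial -1·x^1·y^1 ↦ -1·X^1·Y^1·Z^0.
  monomial 1·x^1·y^0 ↦ 1·X^1·Y^0·Z^1.
  monomial 2·x^0·y^2 ↦ 2·X^0·Y^2·Z^0.
  monomial 3·x^0·y^1 ↦ 3·X^0·Y^1·Z^1.
  monomial 1·x^0·y^0 ↦ 1·X^0·Y^0·Z^2.
Collecting: F(X, Y, Z) = 3*X**2 - X*Y + X*Z + 2*Y**2 + 3*Y*Z + Z**2.


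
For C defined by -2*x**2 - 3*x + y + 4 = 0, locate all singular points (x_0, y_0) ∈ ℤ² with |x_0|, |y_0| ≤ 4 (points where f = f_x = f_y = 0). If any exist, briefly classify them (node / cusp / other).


No singular points in the scanned grid; C is smooth there.

Compute partial derivatives:
  f_x = -4*x - 3.
  f_y = 1.
f_y = 1 is a nonzero constant, so f_y never vanishes: no point (x, y) can satisfy f = f_x = f_y = 0. In particular no (x, y) ∈ {−4, ..., 4}² is singular; the curve is smooth.


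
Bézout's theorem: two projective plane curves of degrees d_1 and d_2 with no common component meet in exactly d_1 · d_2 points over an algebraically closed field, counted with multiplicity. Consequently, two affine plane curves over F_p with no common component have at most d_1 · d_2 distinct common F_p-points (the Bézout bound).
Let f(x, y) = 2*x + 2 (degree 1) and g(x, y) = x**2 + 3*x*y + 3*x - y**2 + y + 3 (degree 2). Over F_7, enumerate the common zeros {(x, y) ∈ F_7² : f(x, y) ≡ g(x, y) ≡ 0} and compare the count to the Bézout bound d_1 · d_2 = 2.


Common zeros: {(6, 2), (6, 3)}; count = 2; Bézout bound = 2.

deg(f) = 1, deg(g) = 2, so Bézout bound = 2.
Scan x ∈ F_7. For each x, list the y ∈ F_7 with f(x, y) ≡ 0 and those with g(x, y) ≡ 0 (mod 7); the common zeros in that column are the intersection.
  x = 0: f ≡ 0 at y ∈ ∅; g ≡ 0 at y ∈ ∅; common: ∅.
  x = 1: f ≡ 0 at y ∈ ∅; g ≡ 0 at y ∈ {0, 4}; common: ∅.
  x = 2: f ≡ 0 at y ∈ ∅; g ≡ 0 at y ∈ ∅; common: ∅.
  x = 3: f ≡ 0 at y ∈ ∅; g ≡ 0 at y ∈ {0, 3}; common: ∅.
  x = 4: f ≡ 0 at y ∈ ∅; g ≡ 0 at y ∈ ∅; common: ∅.
  x = 5: f ≡ 0 at y ∈ ∅; g ≡ 0 at y ∈ {4, 5}; common: ∅.
  x = 6: f ≡ 0 at y ∈ {0, 1, 2, 3, 4, 5, 6}; g ≡ 0 at y ∈ {2, 3}; common: {2, 3}.
Collecting: common zeros = {(6, 2), (6, 3)}, so the count is 2.
Comparison with the Bézout bound: 2 ≤ 2 = deg(f)·deg(g), as expected for curves with no common component (the bound is attained).
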